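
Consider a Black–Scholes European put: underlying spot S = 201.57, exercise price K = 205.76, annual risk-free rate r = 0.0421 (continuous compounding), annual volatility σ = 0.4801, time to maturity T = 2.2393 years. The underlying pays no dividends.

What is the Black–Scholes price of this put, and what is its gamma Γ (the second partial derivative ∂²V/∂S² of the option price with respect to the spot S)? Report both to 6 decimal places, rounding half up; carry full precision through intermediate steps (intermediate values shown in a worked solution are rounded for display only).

σ√T = 0.4801·√2.2393 = 0.718436
d₁ = (ln(S/K) + (r+σ²/2)T) / (σ√T) = (ln(201.57/205.76) + (0.0421+0.4801²/2)·2.2393) / 0.718436 = (-0.020574 + 0.352349) / 0.718436 = 0.461803
d₂ = d₁ − σ√T = 0.461803 − 0.718436 = -0.256633
e^{−rT} = e^{−0.0421·2.2393} = 0.910033
N(−d₁) = 0.322111,  N(−d₂) = 0.601269
Put price V = K·e^{−rT}·N(−d₂) − S·N(−d₁) = 112.586607 − 64.927980 = 47.658627
φ(d₁) = (1/√(2π))·e^{−d₁²/2} = 0.358592
Γ = φ(d₁) / (S·σ·√T) = 0.002476

price = 47.658627
Γ = 0.002476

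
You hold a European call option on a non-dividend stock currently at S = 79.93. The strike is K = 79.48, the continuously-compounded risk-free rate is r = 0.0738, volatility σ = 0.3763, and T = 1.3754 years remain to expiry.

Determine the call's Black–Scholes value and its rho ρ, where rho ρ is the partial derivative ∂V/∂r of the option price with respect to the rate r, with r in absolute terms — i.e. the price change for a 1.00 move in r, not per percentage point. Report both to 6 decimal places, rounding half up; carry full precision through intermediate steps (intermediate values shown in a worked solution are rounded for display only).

σ√T = 0.3763·√1.3754 = 0.441315
d₁ = (ln(S/K) + (r+σ²/2)T) / (σ√T) = (ln(79.93/79.48) + (0.0738+0.3763²/2)·1.3754) / 0.441315 = (0.005646 + 0.198884) / 0.441315 = 0.463455
d₂ = d₁ − σ√T = 0.463455 − 0.441315 = 0.022140
e^{−rT} = e^{−0.0738·1.3754} = 0.903477
N(d₁) = 0.678481,  N(d₂) = 0.508832
Call price V = S·N(d₁) − K·e^{−rT}·N(d₂) = 54.230987 − 36.538391 = 17.692596
ρ = K·T·e^{−rT}·N(d₂) = 50.254903

price = 17.692596
ρ = 50.254903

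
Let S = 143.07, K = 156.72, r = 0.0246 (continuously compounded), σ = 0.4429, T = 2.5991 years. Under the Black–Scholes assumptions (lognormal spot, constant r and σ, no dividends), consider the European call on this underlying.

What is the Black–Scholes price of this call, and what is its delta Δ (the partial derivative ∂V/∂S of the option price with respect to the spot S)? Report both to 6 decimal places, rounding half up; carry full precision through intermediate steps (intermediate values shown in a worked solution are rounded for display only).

σ√T = 0.4429·√2.5991 = 0.714031
d₁ = (ln(S/K) + (r+σ²/2)T) / (σ√T) = (ln(143.07/156.72) + (0.0246+0.4429²/2)·2.5991) / 0.714031 = (-0.091127 + 0.318858) / 0.714031 = 0.318938
d₂ = d₁ − σ√T = 0.318938 − 0.714031 = -0.395094
e^{−rT} = e^{−0.0246·2.5991} = 0.938063
N(d₁) = 0.625113,  N(d₂) = 0.346387
Call price V = S·N(d₁) − K·e^{−rT}·N(d₂) = 89.434927 − 50.923474 = 38.511453
Δ = N(d₁) = 0.625113

price = 38.511453
Δ = 0.625113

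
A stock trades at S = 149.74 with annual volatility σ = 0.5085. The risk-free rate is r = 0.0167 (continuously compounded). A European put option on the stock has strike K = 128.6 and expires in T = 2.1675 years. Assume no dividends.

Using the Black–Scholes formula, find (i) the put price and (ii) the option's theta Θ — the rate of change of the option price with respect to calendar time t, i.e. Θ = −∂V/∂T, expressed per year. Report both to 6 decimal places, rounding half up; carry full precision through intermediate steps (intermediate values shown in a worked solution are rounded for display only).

price = 28.287439
Θ = -7.344200

σ√T = 0.5085·√2.1675 = 0.748636
d₁ = (ln(S/K) + (r+σ²/2)T) / (σ√T) = (ln(149.74/128.6) + (0.0167+0.5085²/2)·2.1675) / 0.748636 = (0.152194 + 0.316425) / 0.748636 = 0.625963
d₂ = d₁ − σ√T = 0.625963 − 0.748636 = -0.122672
e^{−rT} = e^{−0.0167·2.1675} = 0.964450
N(−d₁) = 0.265669,  N(−d₂) = 0.548817
Put price V = K·e^{−rT}·N(−d₂) − S·N(−d₁) = 68.068783 − 39.781344 = 28.287439
φ(d₁) = (1/√(2π))·e^{−d₁²/2} = 0.327963
Θ = −S·φ(d₁)·σ/(2√T) + r·K·e^{−rT}·N(−d₂) = −8.480949 + 1.136749 = -7.344200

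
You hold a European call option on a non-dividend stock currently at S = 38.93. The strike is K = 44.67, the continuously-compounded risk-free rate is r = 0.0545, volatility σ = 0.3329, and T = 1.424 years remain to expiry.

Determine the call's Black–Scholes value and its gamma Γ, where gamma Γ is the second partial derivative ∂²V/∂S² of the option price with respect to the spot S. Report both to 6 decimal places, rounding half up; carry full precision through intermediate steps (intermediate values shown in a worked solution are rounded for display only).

price = 5.187256
Γ = 0.025767

σ√T = 0.3329·√1.424 = 0.397254
d₁ = (ln(S/K) + (r+σ²/2)T) / (σ√T) = (ln(38.93/44.67) + (0.0545+0.3329²/2)·1.424) / 0.397254 = (-0.137537 + 0.156514) / 0.397254 = 0.047769
d₂ = d₁ − σ√T = 0.047769 − 0.397254 = -0.349485
e^{−rT} = e^{−0.0545·1.424} = 0.925327
N(d₁) = 0.519050,  N(d₂) = 0.363363
Call price V = S·N(d₁) − K·e^{−rT}·N(d₂) = 20.206615 − 15.019359 = 5.187256
φ(d₁) = (1/√(2π))·e^{−d₁²/2} = 0.398487
Γ = φ(d₁) / (S·σ·√T) = 0.025767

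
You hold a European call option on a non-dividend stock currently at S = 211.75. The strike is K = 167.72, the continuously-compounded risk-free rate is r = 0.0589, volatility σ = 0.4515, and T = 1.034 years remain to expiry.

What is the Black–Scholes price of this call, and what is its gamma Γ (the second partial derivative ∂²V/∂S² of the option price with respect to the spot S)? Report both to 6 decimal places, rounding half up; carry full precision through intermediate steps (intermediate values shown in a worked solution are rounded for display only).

σ√T = 0.4515·√1.034 = 0.459111
d₁ = (ln(S/K) + (r+σ²/2)T) / (σ√T) = (ln(211.75/167.72) + (0.0589+0.4515²/2)·1.034) / 0.459111 = (0.233110 + 0.166294) / 0.459111 = 0.869952
d₂ = d₁ − σ√T = 0.869952 − 0.459111 = 0.410840
e^{−rT} = e^{−0.0589·1.034} = 0.940915
N(d₁) = 0.807837,  N(d₂) = 0.659405
Call price V = S·N(d₁) − K·e^{−rT}·N(d₂) = 171.059391 − 104.060887 = 66.998505
φ(d₁) = (1/√(2π))·e^{−d₁²/2} = 0.273256
Γ = φ(d₁) / (S·σ·√T) = 0.002811

price = 66.998505
Γ = 0.002811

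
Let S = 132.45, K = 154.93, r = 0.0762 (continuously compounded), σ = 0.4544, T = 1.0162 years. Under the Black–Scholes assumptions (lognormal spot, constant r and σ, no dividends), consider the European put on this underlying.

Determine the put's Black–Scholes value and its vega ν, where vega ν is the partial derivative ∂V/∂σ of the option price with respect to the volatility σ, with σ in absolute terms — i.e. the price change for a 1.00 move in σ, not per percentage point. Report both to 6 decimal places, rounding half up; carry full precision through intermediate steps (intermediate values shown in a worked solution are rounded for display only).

σ√T = 0.4544·√1.0162 = 0.458066
d₁ = (ln(S/K) + (r+σ²/2)T) / (σ√T) = (ln(132.45/154.93) + (0.0762+0.4544²/2)·1.0162) / 0.458066 = (-0.156768 + 0.182347) / 0.458066 = 0.055840
d₂ = d₁ − σ√T = 0.055840 − 0.458066 = -0.402226
e^{−rT} = e^{−0.0762·1.0162} = 0.925488
N(−d₁) = 0.477735,  N(−d₂) = 0.656241
Put price V = K·e^{−rT}·N(−d₂) − S·N(−d₁) = 94.095658 − 63.275950 = 30.819707
φ(d₁) = (1/√(2π))·e^{−d₁²/2} = 0.398321
ν = S·φ(d₁)·√T = 53.183209

price = 30.819707
ν = 53.183209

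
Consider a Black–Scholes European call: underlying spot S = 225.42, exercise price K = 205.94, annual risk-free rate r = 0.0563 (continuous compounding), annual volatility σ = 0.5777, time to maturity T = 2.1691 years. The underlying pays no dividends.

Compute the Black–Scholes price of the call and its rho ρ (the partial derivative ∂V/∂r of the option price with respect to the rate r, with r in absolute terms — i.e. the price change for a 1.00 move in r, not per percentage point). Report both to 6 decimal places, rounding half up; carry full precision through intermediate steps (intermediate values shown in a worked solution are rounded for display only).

price = 90.688322
ρ = 170.112804

σ√T = 0.5777·√2.1691 = 0.850829
d₁ = (ln(S/K) + (r+σ²/2)T) / (σ√T) = (ln(225.42/205.94) + (0.0563+0.5777²/2)·2.1691) / 0.850829 = (0.090380 + 0.484075) / 0.850829 = 0.675172
d₂ = d₁ − σ√T = 0.675172 − 0.850829 = -0.175657
e^{−rT} = e^{−0.0563·2.1691} = 0.885042
N(d₁) = 0.750217,  N(d₂) = 0.430282
Call price V = S·N(d₁) − K·e^{−rT}·N(d₂) = 169.113846 − 78.425524 = 90.688322
ρ = K·T·e^{−rT}·N(d₂) = 170.112804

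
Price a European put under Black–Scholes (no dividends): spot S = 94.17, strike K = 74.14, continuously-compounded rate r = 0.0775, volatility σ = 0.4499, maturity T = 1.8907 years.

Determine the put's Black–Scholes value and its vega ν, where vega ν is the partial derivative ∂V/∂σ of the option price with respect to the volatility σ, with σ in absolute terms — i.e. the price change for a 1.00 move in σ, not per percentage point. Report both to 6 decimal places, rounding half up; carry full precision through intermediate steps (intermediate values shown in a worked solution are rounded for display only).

price = 7.598285
ν = 33.435652

σ√T = 0.4499·√1.8907 = 0.618625
d₁ = (ln(S/K) + (r+σ²/2)T) / (σ√T) = (ln(94.17/74.14) + (0.0775+0.4499²/2)·1.8907) / 0.618625 = (0.239146 + 0.337878) / 0.618625 = 0.932753
d₂ = d₁ − σ√T = 0.932753 − 0.618625 = 0.314128
e^{−rT} = e^{−0.0775·1.8907} = 0.863700
N(−d₁) = 0.175474,  N(−d₂) = 0.376712
Put price V = K·e^{−rT}·N(−d₂) − S·N(−d₁) = 24.122652 − 16.524367 = 7.598285
φ(d₁) = (1/√(2π))·e^{−d₁²/2} = 0.258218
ν = S·φ(d₁)·√T = 33.435652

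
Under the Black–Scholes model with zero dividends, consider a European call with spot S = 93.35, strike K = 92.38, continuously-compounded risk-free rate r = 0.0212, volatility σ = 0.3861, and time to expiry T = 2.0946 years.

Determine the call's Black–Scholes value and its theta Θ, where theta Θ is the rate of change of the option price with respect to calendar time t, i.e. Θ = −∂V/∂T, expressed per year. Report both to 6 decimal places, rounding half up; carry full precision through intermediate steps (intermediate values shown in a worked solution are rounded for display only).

price = 22.579264
Θ = -5.427812

σ√T = 0.3861·√2.0946 = 0.558792
d₁ = (ln(S/K) + (r+σ²/2)T) / (σ√T) = (ln(93.35/92.38) + (0.0212+0.3861²/2)·2.0946) / 0.558792 = (0.010445 + 0.200530) / 0.558792 = 0.377556
d₂ = d₁ − σ√T = 0.377556 − 0.558792 = -0.181236
e^{−rT} = e^{−0.0212·2.0946} = 0.956566
N(d₁) = 0.647120,  N(d₂) = 0.428091
Call price V = S·N(d₁) − K·e^{−rT}·N(d₂) = 60.408625 − 37.829360 = 22.579264
φ(d₁) = (1/√(2π))·e^{−d₁²/2} = 0.371498
Θ = −S·φ(d₁)·σ/(2√T) − r·K·e^{−rT}·N(d₂) = −4.625830 − 0.801982 = -5.427812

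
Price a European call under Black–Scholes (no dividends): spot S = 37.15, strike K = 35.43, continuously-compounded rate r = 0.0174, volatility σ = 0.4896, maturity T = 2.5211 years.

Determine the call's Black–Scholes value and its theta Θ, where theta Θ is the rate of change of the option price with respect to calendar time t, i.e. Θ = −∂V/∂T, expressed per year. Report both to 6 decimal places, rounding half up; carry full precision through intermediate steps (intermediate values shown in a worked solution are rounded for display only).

σ√T = 0.4896·√2.5211 = 0.777386
d₁ = (ln(S/K) + (r+σ²/2)T) / (σ√T) = (ln(37.15/35.43) + (0.0174+0.4896²/2)·2.5211) / 0.777386 = (0.047405 + 0.346031) / 0.777386 = 0.506102
d₂ = d₁ − σ√T = 0.506102 − 0.777386 = -0.271284
e^{−rT} = e^{−0.0174·2.5211} = 0.957081
N(d₁) = 0.693607,  N(d₂) = 0.393086
Call price V = S·N(d₁) − K·e^{−rT}·N(d₂) = 25.767514 − 13.329316 = 12.438197
φ(d₁) = (1/√(2π))·e^{−d₁²/2} = 0.350986
Θ = −S·φ(d₁)·σ/(2√T) − r·K·e^{−rT}·N(d₂) = −2.010321 − 0.231930 = -2.242251

price = 12.438197
Θ = -2.242251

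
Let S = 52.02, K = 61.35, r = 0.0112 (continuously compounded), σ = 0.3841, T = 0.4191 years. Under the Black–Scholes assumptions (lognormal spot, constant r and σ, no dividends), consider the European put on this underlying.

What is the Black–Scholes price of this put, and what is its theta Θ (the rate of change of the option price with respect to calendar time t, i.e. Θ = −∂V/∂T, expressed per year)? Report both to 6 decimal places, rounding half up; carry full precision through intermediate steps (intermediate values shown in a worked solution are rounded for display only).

σ√T = 0.3841·√0.4191 = 0.248658
d₁ = (ln(S/K) + (r+σ²/2)T) / (σ√T) = (ln(52.02/61.35) + (0.0112+0.3841²/2)·0.4191) / 0.248658 = (-0.164967 + 0.035609) / 0.248658 = -0.520222
d₂ = d₁ − σ√T = -0.520222 − 0.248658 = -0.768880
e^{−rT} = e^{−0.0112·0.4191} = 0.995317
N(−d₁) = 0.698545,  N(−d₂) = 0.779018
Put price V = K·e^{−rT}·N(−d₂) − S·N(−d₁) = 47.568929 − 36.338335 = 11.230594
φ(d₁) = (1/√(2π))·e^{−d₁²/2} = 0.348452
Θ = −S·φ(d₁)·σ/(2√T) + r·K·e^{−rT}·N(−d₂) = −5.377361 + 0.532772 = -4.844589

price = 11.230594
Θ = -4.844589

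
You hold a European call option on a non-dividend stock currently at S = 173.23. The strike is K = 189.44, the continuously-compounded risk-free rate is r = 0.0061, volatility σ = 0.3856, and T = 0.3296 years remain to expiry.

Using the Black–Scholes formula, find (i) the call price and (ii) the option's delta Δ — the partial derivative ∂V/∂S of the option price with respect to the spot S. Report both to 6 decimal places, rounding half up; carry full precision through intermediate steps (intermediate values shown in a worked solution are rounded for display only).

σ√T = 0.3856·√0.3296 = 0.221376
d₁ = (ln(S/K) + (r+σ²/2)T) / (σ√T) = (ln(173.23/189.44) + (0.0061+0.3856²/2)·0.3296) / 0.221376 = (-0.089452 + 0.026514) / 0.221376 = -0.284303
d₂ = d₁ − σ√T = -0.284303 − 0.221376 = -0.505679
e^{−rT} = e^{−0.0061·0.3296} = 0.997991
N(d₁) = 0.388089,  N(d₂) = 0.306541
Call price V = S·N(d₁) − K·e^{−rT}·N(d₂) = 67.228659 − 57.954472 = 9.274187
Δ = N(d₁) = 0.388089

price = 9.274187
Δ = 0.388089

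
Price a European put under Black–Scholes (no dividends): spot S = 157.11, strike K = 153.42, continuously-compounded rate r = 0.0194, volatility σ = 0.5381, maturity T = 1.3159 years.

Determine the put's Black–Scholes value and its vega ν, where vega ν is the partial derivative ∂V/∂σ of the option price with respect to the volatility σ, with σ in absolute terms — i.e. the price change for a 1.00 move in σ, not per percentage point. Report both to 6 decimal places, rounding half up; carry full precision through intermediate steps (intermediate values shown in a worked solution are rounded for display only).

price = 33.503830
ν = 66.673256

σ√T = 0.5381·√1.3159 = 0.617269
d₁ = (ln(S/K) + (r+σ²/2)T) / (σ√T) = (ln(157.11/153.42) + (0.0194+0.5381²/2)·1.3159) / 0.617269 = (0.023767 + 0.216039) / 0.617269 = 0.388495
d₂ = d₁ − σ√T = 0.388495 − 0.617269 = -0.228774
e^{−rT} = e^{−0.0194·1.3159} = 0.974795
N(−d₁) = 0.348825,  N(−d₂) = 0.590478
Put price V = K·e^{−rT}·N(−d₂) − S·N(−d₁) = 88.307709 − 54.803879 = 33.503830
φ(d₁) = (1/√(2π))·e^{−d₁²/2} = 0.369944
ν = S·φ(d₁)·√T = 66.673256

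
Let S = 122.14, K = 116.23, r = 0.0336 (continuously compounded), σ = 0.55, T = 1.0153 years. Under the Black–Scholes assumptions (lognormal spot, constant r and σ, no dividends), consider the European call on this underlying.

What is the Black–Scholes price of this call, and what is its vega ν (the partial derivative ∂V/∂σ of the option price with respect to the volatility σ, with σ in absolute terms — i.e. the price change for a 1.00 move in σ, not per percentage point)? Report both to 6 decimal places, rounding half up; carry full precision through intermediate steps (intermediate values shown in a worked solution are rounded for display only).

σ√T = 0.55·√1.0153 = 0.554192
d₁ = (ln(S/K) + (r+σ²/2)T) / (σ√T) = (ln(122.14/116.23) + (0.0336+0.55²/2)·1.0153) / 0.554192 = (0.049597 + 0.187678) / 0.554192 = 0.428146
d₂ = d₁ − σ√T = 0.428146 − 0.554192 = -0.126045
e^{−rT} = e^{−0.0336·1.0153} = 0.966461
N(d₁) = 0.665728,  N(d₂) = 0.449848
Call price V = S·N(d₁) − K·e^{−rT}·N(d₂) = 81.311988 − 50.532246 = 30.779743
φ(d₁) = (1/√(2π))·e^{−d₁²/2} = 0.364003
ν = S·φ(d₁)·√T = 44.798146

price = 30.779743
ν = 44.798146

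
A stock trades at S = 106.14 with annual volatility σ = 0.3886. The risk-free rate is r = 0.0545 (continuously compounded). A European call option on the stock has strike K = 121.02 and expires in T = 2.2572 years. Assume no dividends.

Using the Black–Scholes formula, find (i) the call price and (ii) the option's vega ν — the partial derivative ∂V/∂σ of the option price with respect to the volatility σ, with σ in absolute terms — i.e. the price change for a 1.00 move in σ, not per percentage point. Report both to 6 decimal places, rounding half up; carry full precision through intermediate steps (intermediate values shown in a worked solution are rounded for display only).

price = 24.041523
ν = 61.207340

σ√T = 0.3886·√2.2572 = 0.583832
d₁ = (ln(S/K) + (r+σ²/2)T) / (σ√T) = (ln(106.14/121.02) + (0.0545+0.3886²/2)·2.2572) / 0.583832 = (-0.131197 + 0.293447) / 0.583832 = 0.277906
d₂ = d₁ − σ√T = 0.277906 − 0.583832 = -0.305926
e^{−rT} = e^{−0.0545·2.2572} = 0.884248
N(d₁) = 0.609458,  N(d₂) = 0.379831
Call price V = S·N(d₁) − K·e^{−rT}·N(d₂) = 64.687845 − 40.646322 = 24.041523
φ(d₁) = (1/√(2π))·e^{−d₁²/2} = 0.383830
ν = S·φ(d₁)·√T = 61.207340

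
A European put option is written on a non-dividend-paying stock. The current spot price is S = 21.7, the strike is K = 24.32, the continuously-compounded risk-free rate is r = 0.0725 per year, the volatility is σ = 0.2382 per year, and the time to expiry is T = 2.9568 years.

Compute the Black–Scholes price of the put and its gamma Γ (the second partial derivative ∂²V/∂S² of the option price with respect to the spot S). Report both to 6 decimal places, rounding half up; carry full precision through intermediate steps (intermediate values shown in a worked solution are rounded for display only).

σ√T = 0.2382·√2.9568 = 0.409593
d₁ = (ln(S/K) + (r+σ²/2)T) / (σ√T) = (ln(21.7/24.32) + (0.0725+0.2382²/2)·2.9568) / 0.409593 = (-0.113987 + 0.298251) / 0.409593 = 0.449872
d₂ = d₁ − σ√T = 0.449872 − 0.409593 = 0.040279
e^{−rT} = e^{−0.0725·2.9568} = 0.807051
N(−d₁) = 0.326401,  N(−d₂) = 0.483935
Put price V = K·e^{−rT}·N(−d₂) − S·N(−d₁) = 9.498437 − 7.082910 = 2.415527
φ(d₁) = (1/√(2π))·e^{−d₁²/2} = 0.360548
Γ = φ(d₁) / (S·σ·√T) = 0.040565

price = 2.415527
Γ = 0.040565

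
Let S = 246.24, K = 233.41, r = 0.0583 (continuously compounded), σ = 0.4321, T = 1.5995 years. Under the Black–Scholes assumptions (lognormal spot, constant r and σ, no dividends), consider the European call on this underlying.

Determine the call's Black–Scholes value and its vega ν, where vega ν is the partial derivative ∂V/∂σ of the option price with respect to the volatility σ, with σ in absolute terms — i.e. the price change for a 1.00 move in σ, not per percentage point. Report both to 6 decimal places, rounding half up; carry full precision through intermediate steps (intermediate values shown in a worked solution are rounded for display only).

price = 67.933868
ν = 107.279947

σ√T = 0.4321·√1.5995 = 0.546483
d₁ = (ln(S/K) + (r+σ²/2)T) / (σ√T) = (ln(246.24/233.41) + (0.0583+0.4321²/2)·1.5995) / 0.546483 = (0.053510 + 0.242573) / 0.546483 = 0.541797
d₂ = d₁ − σ√T = 0.541797 − 0.546483 = -0.004686
e^{−rT} = e^{−0.0583·1.5995} = 0.910965
N(d₁) = 0.706021,  N(d₂) = 0.498131
Call price V = S·N(d₁) − K·e^{−rT}·N(d₂) = 173.850558 − 105.916689 = 67.933868
φ(d₁) = (1/√(2π))·e^{−d₁²/2} = 0.344483
ν = S·φ(d₁)·√T = 107.279947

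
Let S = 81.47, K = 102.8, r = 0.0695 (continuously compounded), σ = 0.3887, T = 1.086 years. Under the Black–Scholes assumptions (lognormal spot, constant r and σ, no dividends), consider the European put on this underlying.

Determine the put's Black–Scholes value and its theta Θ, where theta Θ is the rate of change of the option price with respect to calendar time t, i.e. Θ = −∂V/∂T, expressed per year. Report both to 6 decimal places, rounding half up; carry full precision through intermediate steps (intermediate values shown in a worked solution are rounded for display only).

σ√T = 0.3887·√1.086 = 0.405069
d₁ = (ln(S/K) + (r+σ²/2)T) / (σ√T) = (ln(81.47/102.8) + (0.0695+0.3887²/2)·1.086) / 0.405069 = (-0.232550 + 0.157518) / 0.405069 = -0.185235
d₂ = d₁ − σ√T = -0.185235 − 0.405069 = -0.590304
e^{−rT} = e^{−0.0695·1.086} = 0.927301
N(−d₁) = 0.573477,  N(−d₂) = 0.722507
Put price V = K·e^{−rT}·N(−d₂) − S·N(−d₁) = 68.874059 − 46.721212 = 22.152848
φ(d₁) = (1/√(2π))·e^{−d₁²/2} = 0.392156
Θ = −S·φ(d₁)·σ/(2√T) + r·K·e^{−rT}·N(−d₂) = −5.958359 + 4.786747 = -1.171612

price = 22.152848
Θ = -1.171612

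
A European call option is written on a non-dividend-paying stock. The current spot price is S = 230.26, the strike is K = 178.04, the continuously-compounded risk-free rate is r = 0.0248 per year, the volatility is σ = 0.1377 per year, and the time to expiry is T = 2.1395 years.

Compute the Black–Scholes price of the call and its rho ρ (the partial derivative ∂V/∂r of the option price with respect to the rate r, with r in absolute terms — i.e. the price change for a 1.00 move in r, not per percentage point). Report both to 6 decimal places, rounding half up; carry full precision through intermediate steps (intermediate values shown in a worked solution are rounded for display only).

σ√T = 0.1377·√2.1395 = 0.201414
d₁ = (ln(S/K) + (r+σ²/2)T) / (σ√T) = (ln(230.26/178.04) + (0.0248+0.1377²/2)·2.1395) / 0.201414 = (0.257201 + 0.073343) / 0.201414 = 1.641117
d₂ = d₁ − σ√T = 1.641117 − 0.201414 = 1.439703
e^{−rT} = e^{−0.0248·2.1395} = 0.948323
N(d₁) = 0.949613,  N(d₂) = 0.925024
Call price V = S·N(d₁) − K·e^{−rT}·N(d₂) = 218.657993 − 156.180649 = 62.477344
ρ = K·T·e^{−rT}·N(d₂) = 334.148498

price = 62.477344
ρ = 334.148498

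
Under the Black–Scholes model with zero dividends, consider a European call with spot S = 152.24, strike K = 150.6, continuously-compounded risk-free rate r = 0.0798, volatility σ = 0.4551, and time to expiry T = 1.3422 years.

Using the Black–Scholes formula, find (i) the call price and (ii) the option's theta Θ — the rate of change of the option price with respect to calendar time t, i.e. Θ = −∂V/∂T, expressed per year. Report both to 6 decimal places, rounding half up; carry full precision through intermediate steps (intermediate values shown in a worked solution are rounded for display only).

σ√T = 0.4551·√1.3422 = 0.527249
d₁ = (ln(S/K) + (r+σ²/2)T) / (σ√T) = (ln(152.24/150.6) + (0.0798+0.4551²/2)·1.3422) / 0.527249 = (0.010831 + 0.246103) / 0.527249 = 0.487311
d₂ = d₁ − σ√T = 0.487311 − 0.527249 = -0.039938
e^{−rT} = e^{−0.0798·1.3422} = 0.898429
N(d₁) = 0.686981,  N(d₂) = 0.484071
Call price V = S·N(d₁) − K·e^{−rT}·N(d₂) = 104.585988 − 65.496513 = 39.089475
φ(d₁) = (1/√(2π))·e^{−d₁²/2} = 0.354278
Θ = −S·φ(d₁)·σ/(2√T) − r·K·e^{−rT}·N(d₂) = −10.593530 − 5.226622 = -15.820151

price = 39.089475
Θ = -15.820151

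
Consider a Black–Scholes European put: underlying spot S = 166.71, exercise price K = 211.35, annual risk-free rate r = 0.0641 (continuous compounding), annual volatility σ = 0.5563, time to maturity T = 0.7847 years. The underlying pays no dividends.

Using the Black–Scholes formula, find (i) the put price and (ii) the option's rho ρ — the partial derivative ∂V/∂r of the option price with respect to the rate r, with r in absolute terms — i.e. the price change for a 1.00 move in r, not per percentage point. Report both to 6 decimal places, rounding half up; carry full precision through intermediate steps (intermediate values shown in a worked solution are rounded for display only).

σ√T = 0.5563·√0.7847 = 0.492789
d₁ = (ln(S/K) + (r+σ²/2)T) / (σ√T) = (ln(166.71/211.35) + (0.0641+0.5563²/2)·0.7847) / 0.492789 = (-0.237260 + 0.171720) / 0.492789 = -0.132998
d₂ = d₁ − σ√T = -0.132998 − 0.492789 = -0.625787
e^{−rT} = e^{−0.0641·0.7847} = 0.950945
N(−d₁) = 0.552903,  N(−d₂) = 0.734273
Put price V = K·e^{−rT}·N(−d₂) − S·N(−d₁) = 147.575730 − 92.174394 = 55.401336
ρ = −K·T·e^{−rT}·N(−d₂) = -115.802675

price = 55.401336
ρ = -115.802675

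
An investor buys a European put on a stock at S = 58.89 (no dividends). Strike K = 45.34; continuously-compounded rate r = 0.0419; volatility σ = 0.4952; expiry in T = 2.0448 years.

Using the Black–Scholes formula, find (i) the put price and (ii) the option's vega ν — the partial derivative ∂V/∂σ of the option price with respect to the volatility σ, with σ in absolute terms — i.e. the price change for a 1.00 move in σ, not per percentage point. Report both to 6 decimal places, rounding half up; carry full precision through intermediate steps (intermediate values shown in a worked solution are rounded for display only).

price = 6.820666
ν = 23.522310

σ√T = 0.4952·√2.0448 = 0.708119
d₁ = (ln(S/K) + (r+σ²/2)T) / (σ√T) = (ln(58.89/45.34) + (0.0419+0.4952²/2)·2.0448) / 0.708119 = (0.261482 + 0.336393) / 0.708119 = 0.844314
d₂ = d₁ − σ√T = 0.844314 − 0.708119 = 0.136196
e^{−rT} = e^{−0.0419·2.0448} = 0.917891
N(−d₁) = 0.199247,  N(−d₂) = 0.445833
Put price V = K·e^{−rT}·N(−d₂) − S·N(−d₁) = 18.554314 − 11.733648 = 6.820666
φ(d₁) = (1/√(2π))·e^{−d₁²/2} = 0.279327
ν = S·φ(d₁)·√T = 23.522310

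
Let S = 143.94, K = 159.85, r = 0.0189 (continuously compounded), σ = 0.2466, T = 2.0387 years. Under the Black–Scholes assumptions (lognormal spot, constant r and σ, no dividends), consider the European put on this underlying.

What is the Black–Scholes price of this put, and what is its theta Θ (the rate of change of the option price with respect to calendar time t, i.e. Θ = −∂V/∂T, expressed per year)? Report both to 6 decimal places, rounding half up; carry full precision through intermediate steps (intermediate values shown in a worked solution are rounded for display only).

price = 26.102441
Θ = -3.091559

σ√T = 0.2466·√2.0387 = 0.352103
d₁ = (ln(S/K) + (r+σ²/2)T) / (σ√T) = (ln(143.94/159.85) + (0.0189+0.2466²/2)·2.0387) / 0.352103 = (-0.104839 + 0.100520) / 0.352103 = -0.012268
d₂ = d₁ − σ√T = -0.012268 − 0.352103 = -0.364371
e^{−rT} = e^{−0.0189·2.0387} = 0.962201
N(−d₁) = 0.504894,  N(−d₂) = 0.642210
Put price V = K·e^{−rT}·N(−d₂) − S·N(−d₁) = 98.776904 − 72.674463 = 26.102441
φ(d₁) = (1/√(2π))·e^{−d₁²/2} = 0.398912
Θ = −S·φ(d₁)·σ/(2√T) + r·K·e^{−rT}·N(−d₂) = −4.958443 + 1.866883 = -3.091559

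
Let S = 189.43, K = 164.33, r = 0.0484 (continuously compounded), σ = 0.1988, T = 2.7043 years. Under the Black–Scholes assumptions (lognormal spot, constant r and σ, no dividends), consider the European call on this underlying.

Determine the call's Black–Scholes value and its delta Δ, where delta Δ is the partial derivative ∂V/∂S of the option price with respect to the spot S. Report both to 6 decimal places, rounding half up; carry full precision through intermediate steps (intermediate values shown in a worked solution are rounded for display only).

σ√T = 0.1988·√2.7043 = 0.326922
d₁ = (ln(S/K) + (r+σ²/2)T) / (σ√T) = (ln(189.43/164.33) + (0.0484+0.1988²/2)·2.7043) / 0.326922 = (0.142143 + 0.184327) / 0.326922 = 0.998618
d₂ = d₁ − σ√T = 0.998618 − 0.326922 = 0.671696
e^{−rT} = e^{−0.0484·2.7043} = 0.877316
N(d₁) = 0.841010,  N(d₂) = 0.749112
Call price V = S·N(d₁) − K·e^{−rT}·N(d₂) = 159.312553 − 107.998901 = 51.313652
Δ = N(d₁) = 0.841010

price = 51.313652
Δ = 0.841010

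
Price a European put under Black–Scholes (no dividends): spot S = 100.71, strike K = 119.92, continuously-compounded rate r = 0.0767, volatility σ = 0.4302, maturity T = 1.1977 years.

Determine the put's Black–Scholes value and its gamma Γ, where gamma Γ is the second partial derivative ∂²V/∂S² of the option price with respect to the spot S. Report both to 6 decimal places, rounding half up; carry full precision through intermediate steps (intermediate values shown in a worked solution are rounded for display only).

price = 24.188281
Γ = 0.008399

σ√T = 0.4302·√1.1977 = 0.470809
d₁ = (ln(S/K) + (r+σ²/2)T) / (σ√T) = (ln(100.71/119.92) + (0.0767+0.4302²/2)·1.1977) / 0.470809 = (-0.174580 + 0.202694) / 0.470809 = 0.059715
d₂ = d₁ − σ√T = 0.059715 − 0.470809 = -0.411094
e^{−rT} = e^{−0.0767·1.1977} = 0.912230
N(−d₁) = 0.476191,  N(−d₂) = 0.659498
Put price V = K·e^{−rT}·N(−d₂) − S·N(−d₁) = 72.145518 − 47.957237 = 24.188281
φ(d₁) = (1/√(2π))·e^{−d₁²/2} = 0.398232
Γ = φ(d₁) / (S·σ·√T) = 0.008399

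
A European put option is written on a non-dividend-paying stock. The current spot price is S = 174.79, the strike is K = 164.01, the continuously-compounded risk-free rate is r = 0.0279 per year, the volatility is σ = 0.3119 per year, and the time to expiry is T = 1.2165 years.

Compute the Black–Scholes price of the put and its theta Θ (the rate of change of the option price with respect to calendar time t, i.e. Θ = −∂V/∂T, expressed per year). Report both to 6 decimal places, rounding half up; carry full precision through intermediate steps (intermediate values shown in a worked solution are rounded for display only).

σ√T = 0.3119·√1.2165 = 0.344010
d₁ = (ln(S/K) + (r+σ²/2)T) / (σ√T) = (ln(174.79/164.01) + (0.0279+0.3119²/2)·1.2165) / 0.344010 = (0.063658 + 0.093112) / 0.344010 = 0.455712
d₂ = d₁ − σ√T = 0.455712 − 0.344010 = 0.111702
e^{−rT} = e^{−0.0279·1.2165} = 0.966629
N(−d₁) = 0.324298,  N(−d₂) = 0.455530
Put price V = K·e^{−rT}·N(−d₂) − S·N(−d₁) = 72.218262 − 56.684120 = 15.534142
φ(d₁) = (1/√(2π))·e^{−d₁²/2} = 0.359596
Θ = −S·φ(d₁)·σ/(2√T) + r·K·e^{−rT}·N(−d₂) = −8.887102 + 2.014890 = -6.872213

price = 15.534142
Θ = -6.872213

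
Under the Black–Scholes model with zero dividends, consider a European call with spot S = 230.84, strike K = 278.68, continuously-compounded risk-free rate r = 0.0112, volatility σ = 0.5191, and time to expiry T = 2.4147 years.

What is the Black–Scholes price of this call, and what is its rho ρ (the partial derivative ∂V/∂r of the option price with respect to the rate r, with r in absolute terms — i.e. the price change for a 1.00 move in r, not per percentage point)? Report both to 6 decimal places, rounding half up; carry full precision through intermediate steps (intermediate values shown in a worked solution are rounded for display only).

price = 59.926594
ρ = 178.913312

σ√T = 0.5191·√2.4147 = 0.806645
d₁ = (ln(S/K) + (r+σ²/2)T) / (σ√T) = (ln(230.84/278.68) + (0.0112+0.5191²/2)·2.4147) / 0.806645 = (-0.188339 + 0.352383) / 0.806645 = 0.203365
d₂ = d₁ − σ√T = 0.203365 − 0.806645 = -0.603280
e^{−rT} = e^{−0.0112·2.4147} = 0.973318
N(d₁) = 0.580575,  N(d₂) = 0.273161
Call price V = S·N(d₁) − K·e^{−rT}·N(d₂) = 134.019985 − 74.093391 = 59.926594
ρ = K·T·e^{−rT}·N(d₂) = 178.913312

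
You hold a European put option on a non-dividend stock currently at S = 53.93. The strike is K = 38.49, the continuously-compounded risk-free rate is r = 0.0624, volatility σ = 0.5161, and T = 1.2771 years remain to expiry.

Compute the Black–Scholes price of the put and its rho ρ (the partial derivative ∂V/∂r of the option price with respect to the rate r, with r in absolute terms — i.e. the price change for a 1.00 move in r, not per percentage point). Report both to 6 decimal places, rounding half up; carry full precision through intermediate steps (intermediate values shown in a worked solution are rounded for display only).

price = 3.472147
ρ = -15.252579

σ√T = 0.5161·√1.2771 = 0.583239
d₁ = (ln(S/K) + (r+σ²/2)T) / (σ√T) = (ln(53.93/38.49) + (0.0624+0.5161²/2)·1.2771) / 0.583239 = (0.337288 + 0.249775) / 0.583239 = 1.006557
d₂ = d₁ − σ√T = 1.006557 − 0.583239 = 0.423319
e^{−rT} = e^{−0.0624·1.2771} = 0.923402
N(−d₁) = 0.157074,  N(−d₂) = 0.336031
Put price V = K·e^{−rT}·N(−d₂) − S·N(−d₁) = 11.943136 − 8.470989 = 3.472147
ρ = −K·T·e^{−rT}·N(−d₂) = -15.252579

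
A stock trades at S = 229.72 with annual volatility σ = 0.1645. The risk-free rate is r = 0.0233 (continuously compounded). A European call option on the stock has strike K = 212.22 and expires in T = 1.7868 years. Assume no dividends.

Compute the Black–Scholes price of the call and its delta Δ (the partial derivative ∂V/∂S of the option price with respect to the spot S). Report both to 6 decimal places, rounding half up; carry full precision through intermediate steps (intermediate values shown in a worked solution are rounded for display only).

price = 34.823213
Δ = 0.745255

σ√T = 0.1645·√1.7868 = 0.219889
d₁ = (ln(S/K) + (r+σ²/2)T) / (σ√T) = (ln(229.72/212.22) + (0.0233+0.1645²/2)·1.7868) / 0.219889 = (0.079238 + 0.065808) / 0.219889 = 0.659631
d₂ = d₁ − σ√T = 0.659631 − 0.219889 = 0.439742
e^{−rT} = e^{−0.0233·1.7868} = 0.959222
N(d₁) = 0.745255,  N(d₂) = 0.669938
Call price V = S·N(d₁) − K·e^{−rT}·N(d₂) = 171.199919 − 136.376706 = 34.823213
Δ = N(d₁) = 0.745255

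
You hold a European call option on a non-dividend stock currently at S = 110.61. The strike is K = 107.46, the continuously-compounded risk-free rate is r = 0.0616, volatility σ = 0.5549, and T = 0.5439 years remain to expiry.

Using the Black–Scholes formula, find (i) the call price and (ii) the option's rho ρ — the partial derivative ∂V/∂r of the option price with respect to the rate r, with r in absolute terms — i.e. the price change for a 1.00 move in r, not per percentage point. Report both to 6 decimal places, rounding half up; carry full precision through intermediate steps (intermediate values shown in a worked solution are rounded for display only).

price = 20.934999
ρ = 27.085485

σ√T = 0.5549·√0.5439 = 0.409236
d₁ = (ln(S/K) + (r+σ²/2)T) / (σ√T) = (ln(110.61/107.46) + (0.0616+0.5549²/2)·0.5439) / 0.409236 = (0.028892 + 0.117241) / 0.409236 = 0.357088
d₂ = d₁ − σ√T = 0.357088 − 0.409236 = -0.052149
e^{−rT} = e^{−0.0616·0.5439} = 0.967051
N(d₁) = 0.639487,  N(d₂) = 0.479205
Call price V = S·N(d₁) − K·e^{−rT}·N(d₂) = 70.733647 − 49.798648 = 20.934999
ρ = K·T·e^{−rT}·N(d₂) = 27.085485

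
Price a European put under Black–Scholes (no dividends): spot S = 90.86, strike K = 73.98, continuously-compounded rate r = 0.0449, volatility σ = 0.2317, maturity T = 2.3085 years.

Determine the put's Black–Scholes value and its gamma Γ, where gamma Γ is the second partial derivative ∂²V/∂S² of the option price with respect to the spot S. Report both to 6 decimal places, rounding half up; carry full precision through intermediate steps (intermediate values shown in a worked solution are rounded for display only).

price = 2.836929
Γ = 0.007155

σ√T = 0.2317·√2.3085 = 0.352039
d₁ = (ln(S/K) + (r+σ²/2)T) / (σ√T) = (ln(90.86/73.98) + (0.0449+0.2317²/2)·2.3085) / 0.352039 = (0.205525 + 0.165617) / 0.352039 = 1.054265
d₂ = d₁ − σ√T = 1.054265 − 0.352039 = 0.702226
e^{−rT} = e^{−0.0449·2.3085} = 0.901539
N(−d₁) = 0.145881,  N(−d₂) = 0.241269
Put price V = K·e^{−rT}·N(−d₂) − S·N(−d₁) = 16.091662 − 13.254733 = 2.836929
φ(d₁) = (1/√(2π))·e^{−d₁²/2} = 0.228853
Γ = φ(d₁) / (S·σ·√T) = 0.007155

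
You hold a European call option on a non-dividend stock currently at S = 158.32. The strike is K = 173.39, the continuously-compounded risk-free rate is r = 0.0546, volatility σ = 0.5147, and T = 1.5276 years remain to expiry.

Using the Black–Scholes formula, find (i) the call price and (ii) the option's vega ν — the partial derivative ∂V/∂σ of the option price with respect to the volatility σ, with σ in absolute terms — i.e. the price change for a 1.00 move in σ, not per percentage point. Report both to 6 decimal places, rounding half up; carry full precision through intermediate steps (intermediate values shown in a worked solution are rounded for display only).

σ√T = 0.5147·√1.5276 = 0.636149
d₁ = (ln(S/K) + (r+σ²/2)T) / (σ√T) = (ln(158.32/173.39) + (0.0546+0.5147²/2)·1.5276) / 0.636149 = (-0.090925 + 0.285750) / 0.636149 = 0.306256
d₂ = d₁ − σ√T = 0.306256 − 0.636149 = -0.329893
e^{−rT} = e^{−0.0546·1.5276} = 0.919977
N(d₁) = 0.620295,  N(d₂) = 0.370740
Call price V = S·N(d₁) − K·e^{−rT}·N(d₂) = 98.205150 − 59.138578 = 39.066572
φ(d₁) = (1/√(2π))·e^{−d₁²/2} = 0.380665
ν = S·φ(d₁)·√T = 74.487566

price = 39.066572
ν = 74.487566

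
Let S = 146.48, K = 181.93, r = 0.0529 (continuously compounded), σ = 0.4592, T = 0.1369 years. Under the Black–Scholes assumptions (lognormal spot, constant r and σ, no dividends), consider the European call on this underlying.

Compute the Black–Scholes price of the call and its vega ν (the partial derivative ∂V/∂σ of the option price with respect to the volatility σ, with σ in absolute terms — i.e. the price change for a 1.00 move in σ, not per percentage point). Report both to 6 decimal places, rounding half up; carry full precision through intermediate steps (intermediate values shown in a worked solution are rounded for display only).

price = 1.444841
ν = 11.186354

σ√T = 0.4592·√0.1369 = 0.169904
d₁ = (ln(S/K) + (r+σ²/2)T) / (σ√T) = (ln(146.48/181.93) + (0.0529+0.4592²/2)·0.1369) / 0.169904 = (-0.216733 + 0.021676) / 0.169904 = -1.148045
d₂ = d₁ − σ√T = -1.148045 − 0.169904 = -1.317949
e^{−rT} = e^{−0.0529·0.1369} = 0.992784
N(d₁) = 0.125475,  N(d₂) = 0.093760
Call price V = S·N(d₁) − K·e^{−rT}·N(d₂) = 18.379583 − 16.934742 = 1.444841
φ(d₁) = (1/√(2π))·e^{−d₁²/2} = 0.206399
ν = S·φ(d₁)·√T = 11.186354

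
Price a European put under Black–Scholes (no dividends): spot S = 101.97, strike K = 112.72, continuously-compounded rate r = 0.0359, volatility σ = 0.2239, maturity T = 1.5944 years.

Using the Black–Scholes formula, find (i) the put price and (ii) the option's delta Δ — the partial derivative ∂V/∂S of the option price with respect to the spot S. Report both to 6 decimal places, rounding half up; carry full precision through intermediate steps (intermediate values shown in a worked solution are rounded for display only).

price = 14.088409
Δ = -0.504268

σ√T = 0.2239·√1.5944 = 0.282718
d₁ = (ln(S/K) + (r+σ²/2)T) / (σ√T) = (ln(101.97/112.72) + (0.0359+0.2239²/2)·1.5944) / 0.282718 = (-0.100228 + 0.097204) / 0.282718 = -0.010699
d₂ = d₁ − σ√T = -0.010699 − 0.282718 = -0.293416
e^{−rT} = e^{−0.0359·1.5944} = 0.944368
N(−d₁) = 0.504268,  N(−d₂) = 0.615398
Put price V = K·e^{−rT}·N(−d₂) − S·N(−d₁) = 65.508618 − 51.420208 = 14.088409
Δ = −N(−d₁) = -0.504268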